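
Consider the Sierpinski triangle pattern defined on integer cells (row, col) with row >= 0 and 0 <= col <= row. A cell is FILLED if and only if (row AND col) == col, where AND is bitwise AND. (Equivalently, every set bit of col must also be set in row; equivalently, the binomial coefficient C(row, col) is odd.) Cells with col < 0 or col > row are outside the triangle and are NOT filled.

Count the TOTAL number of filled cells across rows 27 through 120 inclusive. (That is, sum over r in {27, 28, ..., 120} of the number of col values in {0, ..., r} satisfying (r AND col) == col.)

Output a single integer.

Answer: 1616

Derivation:
r27=11011 pc4: +16 =16
r28=11100 pc3: +8 =24
r29=11101 pc4: +16 =40
r30=11110 pc4: +16 =56
r31=11111 pc5: +32 =88
r32=100000 pc1: +2 =90
r33=100001 pc2: +4 =94
r34=100010 pc2: +4 =98
r35=100011 pc3: +8 =106
r36=100100 pc2: +4 =110
r37=100101 pc3: +8 =118
r38=100110 pc3: +8 =126
r39=100111 pc4: +16 =142
r40=101000 pc2: +4 =146
r41=101001 pc3: +8 =154
r42=101010 pc3: +8 =162
r43=101011 pc4: +16 =178
r44=101100 pc3: +8 =186
r45=101101 pc4: +16 =202
r46=101110 pc4: +16 =218
r47=101111 pc5: +32 =250
r48=110000 pc2: +4 =254
r49=110001 pc3: +8 =262
r50=110010 pc3: +8 =270
r51=110011 pc4: +16 =286
r52=110100 pc3: +8 =294
r53=110101 pc4: +16 =310
r54=110110 pc4: +16 =326
r55=110111 pc5: +32 =358
r56=111000 pc3: +8 =366
r57=111001 pc4: +16 =382
r58=111010 pc4: +16 =398
r59=111011 pc5: +32 =430
r60=111100 pc4: +16 =446
r61=111101 pc5: +32 =478
r62=111110 pc5: +32 =510
r63=111111 pc6: +64 =574
r64=1000000 pc1: +2 =576
r65=1000001 pc2: +4 =580
r66=1000010 pc2: +4 =584
r67=1000011 pc3: +8 =592
r68=1000100 pc2: +4 =596
r69=1000101 pc3: +8 =604
r70=1000110 pc3: +8 =612
r71=1000111 pc4: +16 =628
r72=1001000 pc2: +4 =632
r73=1001001 pc3: +8 =640
r74=1001010 pc3: +8 =648
r75=1001011 pc4: +16 =664
r76=1001100 pc3: +8 =672
r77=1001101 pc4: +16 =688
r78=1001110 pc4: +16 =704
r79=1001111 pc5: +32 =736
r80=1010000 pc2: +4 =740
r81=1010001 pc3: +8 =748
r82=1010010 pc3: +8 =756
r83=1010011 pc4: +16 =772
r84=1010100 pc3: +8 =780
r85=1010101 pc4: +16 =796
r86=1010110 pc4: +16 =812
r87=1010111 pc5: +32 =844
r88=1011000 pc3: +8 =852
r89=1011001 pc4: +16 =868
r90=1011010 pc4: +16 =884
r91=1011011 pc5: +32 =916
r92=1011100 pc4: +16 =932
r93=1011101 pc5: +32 =964
r94=1011110 pc5: +32 =996
r95=1011111 pc6: +64 =1060
r96=1100000 pc2: +4 =1064
r97=1100001 pc3: +8 =1072
r98=1100010 pc3: +8 =1080
r99=1100011 pc4: +16 =1096
r100=1100100 pc3: +8 =1104
r101=1100101 pc4: +16 =1120
r102=1100110 pc4: +16 =1136
r103=1100111 pc5: +32 =1168
r104=1101000 pc3: +8 =1176
r105=1101001 pc4: +16 =1192
r106=1101010 pc4: +16 =1208
r107=1101011 pc5: +32 =1240
r108=1101100 pc4: +16 =1256
r109=1101101 pc5: +32 =1288
r110=1101110 pc5: +32 =1320
r111=1101111 pc6: +64 =1384
r112=1110000 pc3: +8 =1392
r113=1110001 pc4: +16 =1408
r114=1110010 pc4: +16 =1424
r115=1110011 pc5: +32 =1456
r116=1110100 pc4: +16 =1472
r117=1110101 pc5: +32 =1504
r118=1110110 pc5: +32 =1536
r119=1110111 pc6: +64 =1600
r120=1111000 pc4: +16 =1616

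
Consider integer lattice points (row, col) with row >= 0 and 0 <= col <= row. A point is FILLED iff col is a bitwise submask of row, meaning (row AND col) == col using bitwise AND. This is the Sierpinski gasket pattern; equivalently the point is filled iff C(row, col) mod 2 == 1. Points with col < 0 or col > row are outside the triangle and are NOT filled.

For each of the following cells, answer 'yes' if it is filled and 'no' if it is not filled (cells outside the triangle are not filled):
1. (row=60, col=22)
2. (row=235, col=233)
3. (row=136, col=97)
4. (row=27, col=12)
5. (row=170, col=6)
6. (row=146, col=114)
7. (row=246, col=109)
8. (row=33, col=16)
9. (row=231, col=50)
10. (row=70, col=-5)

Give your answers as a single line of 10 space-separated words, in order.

(60,22): row=0b111100, col=0b10110, row AND col = 0b10100 = 20; 20 != 22 -> empty
(235,233): row=0b11101011, col=0b11101001, row AND col = 0b11101001 = 233; 233 == 233 -> filled
(136,97): row=0b10001000, col=0b1100001, row AND col = 0b0 = 0; 0 != 97 -> empty
(27,12): row=0b11011, col=0b1100, row AND col = 0b1000 = 8; 8 != 12 -> empty
(170,6): row=0b10101010, col=0b110, row AND col = 0b10 = 2; 2 != 6 -> empty
(146,114): row=0b10010010, col=0b1110010, row AND col = 0b10010 = 18; 18 != 114 -> empty
(246,109): row=0b11110110, col=0b1101101, row AND col = 0b1100100 = 100; 100 != 109 -> empty
(33,16): row=0b100001, col=0b10000, row AND col = 0b0 = 0; 0 != 16 -> empty
(231,50): row=0b11100111, col=0b110010, row AND col = 0b100010 = 34; 34 != 50 -> empty
(70,-5): col outside [0, 70] -> not filled

Answer: no yes no no no no no no no no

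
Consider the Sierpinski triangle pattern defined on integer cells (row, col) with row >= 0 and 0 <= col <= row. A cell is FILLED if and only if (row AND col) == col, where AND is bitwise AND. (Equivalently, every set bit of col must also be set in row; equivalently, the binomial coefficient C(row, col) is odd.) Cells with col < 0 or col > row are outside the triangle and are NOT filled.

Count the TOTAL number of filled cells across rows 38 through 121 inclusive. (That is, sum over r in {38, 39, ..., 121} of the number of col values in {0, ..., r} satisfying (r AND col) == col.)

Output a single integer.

r38=100110 pc3: +8 =8
r39=100111 pc4: +16 =24
r40=101000 pc2: +4 =28
r41=101001 pc3: +8 =36
r42=101010 pc3: +8 =44
r43=101011 pc4: +16 =60
r44=101100 pc3: +8 =68
r45=101101 pc4: +16 =84
r46=101110 pc4: +16 =100
r47=101111 pc5: +32 =132
r48=110000 pc2: +4 =136
r49=110001 pc3: +8 =144
r50=110010 pc3: +8 =152
r51=110011 pc4: +16 =168
r52=110100 pc3: +8 =176
r53=110101 pc4: +16 =192
r54=110110 pc4: +16 =208
r55=110111 pc5: +32 =240
r56=111000 pc3: +8 =248
r57=111001 pc4: +16 =264
r58=111010 pc4: +16 =280
r59=111011 pc5: +32 =312
r60=111100 pc4: +16 =328
r61=111101 pc5: +32 =360
r62=111110 pc5: +32 =392
r63=111111 pc6: +64 =456
r64=1000000 pc1: +2 =458
r65=1000001 pc2: +4 =462
r66=1000010 pc2: +4 =466
r67=1000011 pc3: +8 =474
r68=1000100 pc2: +4 =478
r69=1000101 pc3: +8 =486
r70=1000110 pc3: +8 =494
r71=1000111 pc4: +16 =510
r72=1001000 pc2: +4 =514
r73=1001001 pc3: +8 =522
r74=1001010 pc3: +8 =530
r75=1001011 pc4: +16 =546
r76=1001100 pc3: +8 =554
r77=1001101 pc4: +16 =570
r78=1001110 pc4: +16 =586
r79=1001111 pc5: +32 =618
r80=1010000 pc2: +4 =622
r81=1010001 pc3: +8 =630
r82=1010010 pc3: +8 =638
r83=1010011 pc4: +16 =654
r84=1010100 pc3: +8 =662
r85=1010101 pc4: +16 =678
r86=1010110 pc4: +16 =694
r87=1010111 pc5: +32 =726
r88=1011000 pc3: +8 =734
r89=1011001 pc4: +16 =750
r90=1011010 pc4: +16 =766
r91=1011011 pc5: +32 =798
r92=1011100 pc4: +16 =814
r93=1011101 pc5: +32 =846
r94=1011110 pc5: +32 =878
r95=1011111 pc6: +64 =942
r96=1100000 pc2: +4 =946
r97=1100001 pc3: +8 =954
r98=1100010 pc3: +8 =962
r99=1100011 pc4: +16 =978
r100=1100100 pc3: +8 =986
r101=1100101 pc4: +16 =1002
r102=1100110 pc4: +16 =1018
r103=1100111 pc5: +32 =1050
r104=1101000 pc3: +8 =1058
r105=1101001 pc4: +16 =1074
r106=1101010 pc4: +16 =1090
r107=1101011 pc5: +32 =1122
r108=1101100 pc4: +16 =1138
r109=1101101 pc5: +32 =1170
r110=1101110 pc5: +32 =1202
r111=1101111 pc6: +64 =1266
r112=1110000 pc3: +8 =1274
r113=1110001 pc4: +16 =1290
r114=1110010 pc4: +16 =1306
r115=1110011 pc5: +32 =1338
r116=1110100 pc4: +16 =1354
r117=1110101 pc5: +32 =1386
r118=1110110 pc5: +32 =1418
r119=1110111 pc6: +64 =1482
r120=1111000 pc4: +16 =1498
r121=1111001 pc5: +32 =1530

Answer: 1530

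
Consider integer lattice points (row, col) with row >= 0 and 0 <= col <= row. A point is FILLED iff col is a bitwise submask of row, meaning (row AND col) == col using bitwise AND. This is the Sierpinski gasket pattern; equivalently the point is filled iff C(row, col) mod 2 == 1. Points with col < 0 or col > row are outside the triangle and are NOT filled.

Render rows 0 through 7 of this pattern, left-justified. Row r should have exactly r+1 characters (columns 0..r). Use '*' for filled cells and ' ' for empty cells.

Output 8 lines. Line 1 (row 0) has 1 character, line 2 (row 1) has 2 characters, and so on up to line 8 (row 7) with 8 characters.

Answer: *
**
* *
****
*   *
**  **
* * * *
********

Derivation:
r0=0: *
r1=1: **
r2=10: * *
r3=11: ****
r4=100: *   *
r5=101: **  **
r6=110: * * * *
r7=111: ********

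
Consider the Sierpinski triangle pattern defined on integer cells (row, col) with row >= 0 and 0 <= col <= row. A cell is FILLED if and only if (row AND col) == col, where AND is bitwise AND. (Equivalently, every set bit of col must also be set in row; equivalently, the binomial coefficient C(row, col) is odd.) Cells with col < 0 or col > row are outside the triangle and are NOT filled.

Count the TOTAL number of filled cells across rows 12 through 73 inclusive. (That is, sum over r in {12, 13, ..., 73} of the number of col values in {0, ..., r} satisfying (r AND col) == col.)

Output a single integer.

r12=1100 pc2: +4 =4
r13=1101 pc3: +8 =12
r14=1110 pc3: +8 =20
r15=1111 pc4: +16 =36
r16=10000 pc1: +2 =38
r17=10001 pc2: +4 =42
r18=10010 pc2: +4 =46
r19=10011 pc3: +8 =54
r20=10100 pc2: +4 =58
r21=10101 pc3: +8 =66
r22=10110 pc3: +8 =74
r23=10111 pc4: +16 =90
r24=11000 pc2: +4 =94
r25=11001 pc3: +8 =102
r26=11010 pc3: +8 =110
r27=11011 pc4: +16 =126
r28=11100 pc3: +8 =134
r29=11101 pc4: +16 =150
r30=11110 pc4: +16 =166
r31=11111 pc5: +32 =198
r32=100000 pc1: +2 =200
r33=100001 pc2: +4 =204
r34=100010 pc2: +4 =208
r35=100011 pc3: +8 =216
r36=100100 pc2: +4 =220
r37=100101 pc3: +8 =228
r38=100110 pc3: +8 =236
r39=100111 pc4: +16 =252
r40=101000 pc2: +4 =256
r41=101001 pc3: +8 =264
r42=101010 pc3: +8 =272
r43=101011 pc4: +16 =288
r44=101100 pc3: +8 =296
r45=101101 pc4: +16 =312
r46=101110 pc4: +16 =328
r47=101111 pc5: +32 =360
r48=110000 pc2: +4 =364
r49=110001 pc3: +8 =372
r50=110010 pc3: +8 =380
r51=110011 pc4: +16 =396
r52=110100 pc3: +8 =404
r53=110101 pc4: +16 =420
r54=110110 pc4: +16 =436
r55=110111 pc5: +32 =468
r56=111000 pc3: +8 =476
r57=111001 pc4: +16 =492
r58=111010 pc4: +16 =508
r59=111011 pc5: +32 =540
r60=111100 pc4: +16 =556
r61=111101 pc5: +32 =588
r62=111110 pc5: +32 =620
r63=111111 pc6: +64 =684
r64=1000000 pc1: +2 =686
r65=1000001 pc2: +4 =690
r66=1000010 pc2: +4 =694
r67=1000011 pc3: +8 =702
r68=1000100 pc2: +4 =706
r69=1000101 pc3: +8 =714
r70=1000110 pc3: +8 =722
r71=1000111 pc4: +16 =738
r72=1001000 pc2: +4 =742
r73=1001001 pc3: +8 =750

Answer: 750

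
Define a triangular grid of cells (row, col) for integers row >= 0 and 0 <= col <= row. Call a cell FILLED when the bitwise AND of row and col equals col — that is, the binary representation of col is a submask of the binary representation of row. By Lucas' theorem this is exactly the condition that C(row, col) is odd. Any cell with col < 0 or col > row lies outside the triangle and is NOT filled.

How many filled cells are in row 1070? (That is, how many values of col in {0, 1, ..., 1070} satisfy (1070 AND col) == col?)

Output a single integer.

Answer: 32

Derivation:
1070 in binary = 10000101110
popcount(1070) = number of 1-bits in 10000101110 = 5
A col c satisfies (1070 AND c) == c iff every set bit of c is also set in 1070; each of the 5 set bits of 1070 can independently be on or off in c.
count = 2^5 = 32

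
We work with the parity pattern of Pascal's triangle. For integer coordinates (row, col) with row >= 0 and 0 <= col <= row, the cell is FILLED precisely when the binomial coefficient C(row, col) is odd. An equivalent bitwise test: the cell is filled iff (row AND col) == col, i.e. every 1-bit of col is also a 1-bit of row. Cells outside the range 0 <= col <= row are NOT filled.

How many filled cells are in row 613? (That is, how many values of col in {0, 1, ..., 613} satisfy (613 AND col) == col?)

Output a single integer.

613 in binary = 1001100101
popcount(613) = number of 1-bits in 1001100101 = 5
A col c satisfies (613 AND c) == c iff every set bit of c is also set in 613; each of the 5 set bits of 613 can independently be on or off in c.
count = 2^5 = 32

Answer: 32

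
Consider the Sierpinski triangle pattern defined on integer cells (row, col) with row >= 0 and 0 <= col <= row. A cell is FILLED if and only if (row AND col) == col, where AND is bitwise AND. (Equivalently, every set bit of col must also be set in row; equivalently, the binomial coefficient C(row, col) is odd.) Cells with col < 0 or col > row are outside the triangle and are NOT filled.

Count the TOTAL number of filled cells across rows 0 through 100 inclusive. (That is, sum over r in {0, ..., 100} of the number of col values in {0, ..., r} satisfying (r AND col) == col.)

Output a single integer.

Answer: 1259

Derivation:
r0=0 pc0: +1 =1
r1=1 pc1: +2 =3
r2=10 pc1: +2 =5
r3=11 pc2: +4 =9
r4=100 pc1: +2 =11
r5=101 pc2: +4 =15
r6=110 pc2: +4 =19
r7=111 pc3: +8 =27
r8=1000 pc1: +2 =29
r9=1001 pc2: +4 =33
r10=1010 pc2: +4 =37
r11=1011 pc3: +8 =45
r12=1100 pc2: +4 =49
r13=1101 pc3: +8 =57
r14=1110 pc3: +8 =65
r15=1111 pc4: +16 =81
r16=10000 pc1: +2 =83
r17=10001 pc2: +4 =87
r18=10010 pc2: +4 =91
r19=10011 pc3: +8 =99
r20=10100 pc2: +4 =103
r21=10101 pc3: +8 =111
r22=10110 pc3: +8 =119
r23=10111 pc4: +16 =135
r24=11000 pc2: +4 =139
r25=11001 pc3: +8 =147
r26=11010 pc3: +8 =155
r27=11011 pc4: +16 =171
r28=11100 pc3: +8 =179
r29=11101 pc4: +16 =195
r30=11110 pc4: +16 =211
r31=11111 pc5: +32 =243
r32=100000 pc1: +2 =245
r33=100001 pc2: +4 =249
r34=100010 pc2: +4 =253
r35=100011 pc3: +8 =261
r36=100100 pc2: +4 =265
r37=100101 pc3: +8 =273
r38=100110 pc3: +8 =281
r39=100111 pc4: +16 =297
r40=101000 pc2: +4 =301
r41=101001 pc3: +8 =309
r42=101010 pc3: +8 =317
r43=101011 pc4: +16 =333
r44=101100 pc3: +8 =341
r45=101101 pc4: +16 =357
r46=101110 pc4: +16 =373
r47=101111 pc5: +32 =405
r48=110000 pc2: +4 =409
r49=110001 pc3: +8 =417
r50=110010 pc3: +8 =425
r51=110011 pc4: +16 =441
r52=110100 pc3: +8 =449
r53=110101 pc4: +16 =465
r54=110110 pc4: +16 =481
r55=110111 pc5: +32 =513
r56=111000 pc3: +8 =521
r57=111001 pc4: +16 =537
r58=111010 pc4: +16 =553
r59=111011 pc5: +32 =585
r60=111100 pc4: +16 =601
r61=111101 pc5: +32 =633
r62=111110 pc5: +32 =665
r63=111111 pc6: +64 =729
r64=1000000 pc1: +2 =731
r65=1000001 pc2: +4 =735
r66=1000010 pc2: +4 =739
r67=1000011 pc3: +8 =747
r68=1000100 pc2: +4 =751
r69=1000101 pc3: +8 =759
r70=1000110 pc3: +8 =767
r71=1000111 pc4: +16 =783
r72=1001000 pc2: +4 =787
r73=1001001 pc3: +8 =795
r74=1001010 pc3: +8 =803
r75=1001011 pc4: +16 =819
r76=1001100 pc3: +8 =827
r77=1001101 pc4: +16 =843
r78=1001110 pc4: +16 =859
r79=1001111 pc5: +32 =891
r80=1010000 pc2: +4 =895
r81=1010001 pc3: +8 =903
r82=1010010 pc3: +8 =911
r83=1010011 pc4: +16 =927
r84=1010100 pc3: +8 =935
r85=1010101 pc4: +16 =951
r86=1010110 pc4: +16 =967
r87=1010111 pc5: +32 =999
r88=1011000 pc3: +8 =1007
r89=1011001 pc4: +16 =1023
r90=1011010 pc4: +16 =1039
r91=1011011 pc5: +32 =1071
r92=1011100 pc4: +16 =1087
r93=1011101 pc5: +32 =1119
r94=1011110 pc5: +32 =1151
r95=1011111 pc6: +64 =1215
r96=1100000 pc2: +4 =1219
r97=1100001 pc3: +8 =1227
r98=1100010 pc3: +8 =1235
r99=1100011 pc4: +16 =1251
r100=1100100 pc3: +8 =1259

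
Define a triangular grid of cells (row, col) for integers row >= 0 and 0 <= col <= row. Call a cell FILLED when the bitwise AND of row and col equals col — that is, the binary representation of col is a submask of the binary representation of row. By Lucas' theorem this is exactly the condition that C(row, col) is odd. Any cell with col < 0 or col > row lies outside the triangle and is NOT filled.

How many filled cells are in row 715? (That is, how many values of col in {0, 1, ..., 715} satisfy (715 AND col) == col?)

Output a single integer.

715 in binary = 1011001011
popcount(715) = number of 1-bits in 1011001011 = 6
A col c satisfies (715 AND c) == c iff every set bit of c is also set in 715; each of the 6 set bits of 715 can independently be on or off in c.
count = 2^6 = 64

Answer: 64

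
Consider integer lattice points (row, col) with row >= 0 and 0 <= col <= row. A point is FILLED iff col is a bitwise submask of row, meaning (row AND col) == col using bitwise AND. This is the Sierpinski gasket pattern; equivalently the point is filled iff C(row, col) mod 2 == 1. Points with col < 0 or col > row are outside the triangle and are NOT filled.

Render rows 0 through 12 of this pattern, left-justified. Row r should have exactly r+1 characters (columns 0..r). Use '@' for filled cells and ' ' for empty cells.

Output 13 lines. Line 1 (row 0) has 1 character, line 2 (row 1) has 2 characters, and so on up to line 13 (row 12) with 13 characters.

Answer: @
@@
@ @
@@@@
@   @
@@  @@
@ @ @ @
@@@@@@@@
@       @
@@      @@
@ @     @ @
@@@@    @@@@
@   @   @   @

Derivation:
r0=0: @
r1=1: @@
r2=10: @ @
r3=11: @@@@
r4=100: @   @
r5=101: @@  @@
r6=110: @ @ @ @
r7=111: @@@@@@@@
r8=1000: @       @
r9=1001: @@      @@
r10=1010: @ @     @ @
r11=1011: @@@@    @@@@
r12=1100: @   @   @   @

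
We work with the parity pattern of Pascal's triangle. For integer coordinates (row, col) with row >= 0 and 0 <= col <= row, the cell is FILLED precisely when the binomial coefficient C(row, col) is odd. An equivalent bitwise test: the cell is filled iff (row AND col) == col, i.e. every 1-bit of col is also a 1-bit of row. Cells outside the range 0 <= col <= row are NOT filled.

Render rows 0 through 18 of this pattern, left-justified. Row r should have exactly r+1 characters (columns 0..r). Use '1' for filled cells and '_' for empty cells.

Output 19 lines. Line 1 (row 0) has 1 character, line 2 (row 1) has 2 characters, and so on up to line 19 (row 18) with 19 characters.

r0=0: 1
r1=1: 11
r2=10: 1_1
r3=11: 1111
r4=100: 1___1
r5=101: 11__11
r6=110: 1_1_1_1
r7=111: 11111111
r8=1000: 1_______1
r9=1001: 11______11
r10=1010: 1_1_____1_1
r11=1011: 1111____1111
r12=1100: 1___1___1___1
r13=1101: 11__11__11__11
r14=1110: 1_1_1_1_1_1_1_1
r15=1111: 1111111111111111
r16=10000: 1_______________1
r17=10001: 11______________11
r18=10010: 1_1_____________1_1

Answer: 1
11
1_1
1111
1___1
11__11
1_1_1_1
11111111
1_______1
11______11
1_1_____1_1
1111____1111
1___1___1___1
11__11__11__11
1_1_1_1_1_1_1_1
1111111111111111
1_______________1
11______________11
1_1_____________1_1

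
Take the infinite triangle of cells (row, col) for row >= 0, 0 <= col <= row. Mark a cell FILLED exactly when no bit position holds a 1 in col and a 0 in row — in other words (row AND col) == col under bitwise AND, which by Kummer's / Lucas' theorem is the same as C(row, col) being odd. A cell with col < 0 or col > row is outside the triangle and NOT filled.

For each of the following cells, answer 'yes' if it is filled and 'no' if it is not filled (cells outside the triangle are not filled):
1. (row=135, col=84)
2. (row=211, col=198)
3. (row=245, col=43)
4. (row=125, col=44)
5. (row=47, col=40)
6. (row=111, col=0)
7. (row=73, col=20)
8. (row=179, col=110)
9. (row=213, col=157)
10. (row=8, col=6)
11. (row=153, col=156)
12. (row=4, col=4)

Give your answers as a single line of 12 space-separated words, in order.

Answer: no no no yes yes yes no no no no no yes

Derivation:
(135,84): row=0b10000111, col=0b1010100, row AND col = 0b100 = 4; 4 != 84 -> empty
(211,198): row=0b11010011, col=0b11000110, row AND col = 0b11000010 = 194; 194 != 198 -> empty
(245,43): row=0b11110101, col=0b101011, row AND col = 0b100001 = 33; 33 != 43 -> empty
(125,44): row=0b1111101, col=0b101100, row AND col = 0b101100 = 44; 44 == 44 -> filled
(47,40): row=0b101111, col=0b101000, row AND col = 0b101000 = 40; 40 == 40 -> filled
(111,0): row=0b1101111, col=0b0, row AND col = 0b0 = 0; 0 == 0 -> filled
(73,20): row=0b1001001, col=0b10100, row AND col = 0b0 = 0; 0 != 20 -> empty
(179,110): row=0b10110011, col=0b1101110, row AND col = 0b100010 = 34; 34 != 110 -> empty
(213,157): row=0b11010101, col=0b10011101, row AND col = 0b10010101 = 149; 149 != 157 -> empty
(8,6): row=0b1000, col=0b110, row AND col = 0b0 = 0; 0 != 6 -> empty
(153,156): col outside [0, 153] -> not filled
(4,4): row=0b100, col=0b100, row AND col = 0b100 = 4; 4 == 4 -> filled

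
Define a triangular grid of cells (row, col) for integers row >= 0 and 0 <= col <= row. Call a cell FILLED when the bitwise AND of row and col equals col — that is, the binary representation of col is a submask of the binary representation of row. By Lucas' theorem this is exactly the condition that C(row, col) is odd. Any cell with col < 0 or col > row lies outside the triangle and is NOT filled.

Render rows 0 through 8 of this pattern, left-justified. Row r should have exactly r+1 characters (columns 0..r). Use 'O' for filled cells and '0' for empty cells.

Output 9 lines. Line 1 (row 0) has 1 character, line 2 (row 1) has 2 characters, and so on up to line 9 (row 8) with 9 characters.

r0=0: O
r1=1: OO
r2=10: O0O
r3=11: OOOO
r4=100: O000O
r5=101: OO00OO
r6=110: O0O0O0O
r7=111: OOOOOOOO
r8=1000: O0000000O

Answer: O
OO
O0O
OOOO
O000O
OO00OO
O0O0O0O
OOOOOOOO
O0000000O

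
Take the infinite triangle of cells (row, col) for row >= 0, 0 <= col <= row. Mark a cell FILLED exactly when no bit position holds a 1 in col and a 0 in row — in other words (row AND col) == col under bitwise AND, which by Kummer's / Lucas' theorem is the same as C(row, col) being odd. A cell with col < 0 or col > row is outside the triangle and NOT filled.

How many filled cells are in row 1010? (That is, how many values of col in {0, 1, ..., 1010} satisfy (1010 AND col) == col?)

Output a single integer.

Answer: 128

Derivation:
1010 in binary = 1111110010
popcount(1010) = number of 1-bits in 1111110010 = 7
A col c satisfies (1010 AND c) == c iff every set bit of c is also set in 1010; each of the 7 set bits of 1010 can independently be on or off in c.
count = 2^7 = 128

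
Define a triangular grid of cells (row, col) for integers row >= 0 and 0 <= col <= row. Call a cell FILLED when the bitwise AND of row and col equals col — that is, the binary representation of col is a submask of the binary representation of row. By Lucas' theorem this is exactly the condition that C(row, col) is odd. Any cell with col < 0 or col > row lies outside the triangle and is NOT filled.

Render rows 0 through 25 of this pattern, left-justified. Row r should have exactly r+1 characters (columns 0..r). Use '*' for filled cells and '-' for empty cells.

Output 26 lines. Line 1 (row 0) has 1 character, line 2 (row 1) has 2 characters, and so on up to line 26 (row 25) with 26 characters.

Answer: *
**
*-*
****
*---*
**--**
*-*-*-*
********
*-------*
**------**
*-*-----*-*
****----****
*---*---*---*
**--**--**--**
*-*-*-*-*-*-*-*
****************
*---------------*
**--------------**
*-*-------------*-*
****------------****
*---*-----------*---*
**--**----------**--**
*-*-*-*---------*-*-*-*
********--------********
*-------*-------*-------*
**------**------**------**

Derivation:
r0=0: *
r1=1: **
r2=10: *-*
r3=11: ****
r4=100: *---*
r5=101: **--**
r6=110: *-*-*-*
r7=111: ********
r8=1000: *-------*
r9=1001: **------**
r10=1010: *-*-----*-*
r11=1011: ****----****
r12=1100: *---*---*---*
r13=1101: **--**--**--**
r14=1110: *-*-*-*-*-*-*-*
r15=1111: ****************
r16=10000: *---------------*
r17=10001: **--------------**
r18=10010: *-*-------------*-*
r19=10011: ****------------****
r20=10100: *---*-----------*---*
r21=10101: **--**----------**--**
r22=10110: *-*-*-*---------*-*-*-*
r23=10111: ********--------********
r24=11000: *-------*-------*-------*
r25=11001: **------**------**------**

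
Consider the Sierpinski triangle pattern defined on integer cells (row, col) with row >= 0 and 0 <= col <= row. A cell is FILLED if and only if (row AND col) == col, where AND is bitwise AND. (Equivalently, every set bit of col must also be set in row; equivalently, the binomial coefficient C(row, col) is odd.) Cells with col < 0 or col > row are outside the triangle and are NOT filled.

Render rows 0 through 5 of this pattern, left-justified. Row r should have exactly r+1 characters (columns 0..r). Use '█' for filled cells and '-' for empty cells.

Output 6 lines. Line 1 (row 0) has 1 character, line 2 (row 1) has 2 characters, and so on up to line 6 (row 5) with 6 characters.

Answer: █
██
█-█
████
█---█
██--██

Derivation:
r0=0: █
r1=1: ██
r2=10: █-█
r3=11: ████
r4=100: █---█
r5=101: ██--██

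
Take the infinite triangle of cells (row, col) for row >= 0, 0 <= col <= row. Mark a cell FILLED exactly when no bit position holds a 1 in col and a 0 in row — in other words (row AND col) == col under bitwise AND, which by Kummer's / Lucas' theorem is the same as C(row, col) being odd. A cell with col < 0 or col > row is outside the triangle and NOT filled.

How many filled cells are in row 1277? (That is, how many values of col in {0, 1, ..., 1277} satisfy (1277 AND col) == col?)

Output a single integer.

1277 in binary = 10011111101
popcount(1277) = number of 1-bits in 10011111101 = 8
A col c satisfies (1277 AND c) == c iff every set bit of c is also set in 1277; each of the 8 set bits of 1277 can independently be on or off in c.
count = 2^8 = 256

Answer: 256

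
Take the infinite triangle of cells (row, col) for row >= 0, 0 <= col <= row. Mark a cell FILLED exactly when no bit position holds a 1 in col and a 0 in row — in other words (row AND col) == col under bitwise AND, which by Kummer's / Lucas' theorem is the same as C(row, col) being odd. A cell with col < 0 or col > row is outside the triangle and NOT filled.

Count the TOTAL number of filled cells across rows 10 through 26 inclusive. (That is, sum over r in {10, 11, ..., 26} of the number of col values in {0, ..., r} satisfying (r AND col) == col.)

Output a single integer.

r10=1010 pc2: +4 =4
r11=1011 pc3: +8 =12
r12=1100 pc2: +4 =16
r13=1101 pc3: +8 =24
r14=1110 pc3: +8 =32
r15=1111 pc4: +16 =48
r16=10000 pc1: +2 =50
r17=10001 pc2: +4 =54
r18=10010 pc2: +4 =58
r19=10011 pc3: +8 =66
r20=10100 pc2: +4 =70
r21=10101 pc3: +8 =78
r22=10110 pc3: +8 =86
r23=10111 pc4: +16 =102
r24=11000 pc2: +4 =106
r25=11001 pc3: +8 =114
r26=11010 pc3: +8 =122

Answer: 122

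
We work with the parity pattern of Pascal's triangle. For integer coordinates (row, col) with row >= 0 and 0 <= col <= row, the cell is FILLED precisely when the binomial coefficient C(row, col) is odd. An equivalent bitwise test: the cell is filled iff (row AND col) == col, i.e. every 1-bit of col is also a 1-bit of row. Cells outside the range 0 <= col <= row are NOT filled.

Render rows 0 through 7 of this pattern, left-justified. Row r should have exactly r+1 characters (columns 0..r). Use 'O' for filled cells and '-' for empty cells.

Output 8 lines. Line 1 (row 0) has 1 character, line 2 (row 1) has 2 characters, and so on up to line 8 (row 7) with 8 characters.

r0=0: O
r1=1: OO
r2=10: O-O
r3=11: OOOO
r4=100: O---O
r5=101: OO--OO
r6=110: O-O-O-O
r7=111: OOOOOOOO

Answer: O
OO
O-O
OOOO
O---O
OO--OO
O-O-O-O
OOOOOOOO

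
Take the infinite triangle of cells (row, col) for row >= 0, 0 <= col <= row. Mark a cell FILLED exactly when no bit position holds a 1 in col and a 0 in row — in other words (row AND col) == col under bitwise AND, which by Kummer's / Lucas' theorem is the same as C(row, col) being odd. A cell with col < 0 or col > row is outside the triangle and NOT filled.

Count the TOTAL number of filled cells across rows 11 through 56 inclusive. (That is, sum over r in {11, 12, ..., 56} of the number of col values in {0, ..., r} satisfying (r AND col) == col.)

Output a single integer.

r11=1011 pc3: +8 =8
r12=1100 pc2: +4 =12
r13=1101 pc3: +8 =20
r14=1110 pc3: +8 =28
r15=1111 pc4: +16 =44
r16=10000 pc1: +2 =46
r17=10001 pc2: +4 =50
r18=10010 pc2: +4 =54
r19=10011 pc3: +8 =62
r20=10100 pc2: +4 =66
r21=10101 pc3: +8 =74
r22=10110 pc3: +8 =82
r23=10111 pc4: +16 =98
r24=11000 pc2: +4 =102
r25=11001 pc3: +8 =110
r26=11010 pc3: +8 =118
r27=11011 pc4: +16 =134
r28=11100 pc3: +8 =142
r29=11101 pc4: +16 =158
r30=11110 pc4: +16 =174
r31=11111 pc5: +32 =206
r32=100000 pc1: +2 =208
r33=100001 pc2: +4 =212
r34=100010 pc2: +4 =216
r35=100011 pc3: +8 =224
r36=100100 pc2: +4 =228
r37=100101 pc3: +8 =236
r38=100110 pc3: +8 =244
r39=100111 pc4: +16 =260
r40=101000 pc2: +4 =264
r41=101001 pc3: +8 =272
r42=101010 pc3: +8 =280
r43=101011 pc4: +16 =296
r44=101100 pc3: +8 =304
r45=101101 pc4: +16 =320
r46=101110 pc4: +16 =336
r47=101111 pc5: +32 =368
r48=110000 pc2: +4 =372
r49=110001 pc3: +8 =380
r50=110010 pc3: +8 =388
r51=110011 pc4: +16 =404
r52=110100 pc3: +8 =412
r53=110101 pc4: +16 =428
r54=110110 pc4: +16 =444
r55=110111 pc5: +32 =476
r56=111000 pc3: +8 =484

Answer: 484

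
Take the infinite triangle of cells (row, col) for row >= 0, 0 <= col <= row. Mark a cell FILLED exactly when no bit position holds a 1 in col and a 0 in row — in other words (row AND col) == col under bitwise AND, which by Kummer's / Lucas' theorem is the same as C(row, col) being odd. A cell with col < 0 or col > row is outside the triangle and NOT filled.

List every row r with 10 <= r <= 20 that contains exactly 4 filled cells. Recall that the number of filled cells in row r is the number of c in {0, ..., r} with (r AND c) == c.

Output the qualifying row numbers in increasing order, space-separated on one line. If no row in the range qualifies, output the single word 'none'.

Row r has 2^popcount(r) filled cells, so we need popcount(r) = log2(4) = 2.
Scan r = 10..20 and keep those with exactly 2 one-bits:
r=10=1010 popcount=2 -> KEEP
r=11=1011 popcount=3 -> skip
r=12=1100 popcount=2 -> KEEP
r=13=1101 popcount=3 -> skip
r=14=1110 popcount=3 -> skip
r=15=1111 popcount=4 -> skip
r=16=10000 popcount=1 -> skip
r=17=10001 popcount=2 -> KEEP
r=18=10010 popcount=2 -> KEEP
r=19=10011 popcount=3 -> skip
r=20=10100 popcount=2 -> KEEP
Kept rows: 10 12 17 18 20

Answer: 10 12 17 18 20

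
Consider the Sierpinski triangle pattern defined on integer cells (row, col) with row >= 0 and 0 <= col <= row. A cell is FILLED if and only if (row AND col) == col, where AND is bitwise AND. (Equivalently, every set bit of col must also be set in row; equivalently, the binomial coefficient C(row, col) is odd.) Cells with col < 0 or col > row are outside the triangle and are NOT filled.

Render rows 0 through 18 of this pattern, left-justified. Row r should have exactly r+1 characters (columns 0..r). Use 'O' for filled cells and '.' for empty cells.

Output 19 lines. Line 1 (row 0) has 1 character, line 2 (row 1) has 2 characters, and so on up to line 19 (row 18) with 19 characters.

Answer: O
OO
O.O
OOOO
O...O
OO..OO
O.O.O.O
OOOOOOOO
O.......O
OO......OO
O.O.....O.O
OOOO....OOOO
O...O...O...O
OO..OO..OO..OO
O.O.O.O.O.O.O.O
OOOOOOOOOOOOOOOO
O...............O
OO..............OO
O.O.............O.O

Derivation:
r0=0: O
r1=1: OO
r2=10: O.O
r3=11: OOOO
r4=100: O...O
r5=101: OO..OO
r6=110: O.O.O.O
r7=111: OOOOOOOO
r8=1000: O.......O
r9=1001: OO......OO
r10=1010: O.O.....O.O
r11=1011: OOOO....OOOO
r12=1100: O...O...O...O
r13=1101: OO..OO..OO..OO
r14=1110: O.O.O.O.O.O.O.O
r15=1111: OOOOOOOOOOOOOOOO
r16=10000: O...............O
r17=10001: OO..............OO
r18=10010: O.O.............O.O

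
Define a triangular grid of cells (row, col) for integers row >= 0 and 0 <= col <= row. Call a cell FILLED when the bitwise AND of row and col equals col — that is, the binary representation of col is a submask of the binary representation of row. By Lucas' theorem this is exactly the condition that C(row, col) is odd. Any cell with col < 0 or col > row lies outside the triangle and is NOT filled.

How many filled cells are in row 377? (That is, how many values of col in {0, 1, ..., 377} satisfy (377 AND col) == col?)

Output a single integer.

Answer: 64

Derivation:
377 in binary = 101111001
popcount(377) = number of 1-bits in 101111001 = 6
A col c satisfies (377 AND c) == c iff every set bit of c is also set in 377; each of the 6 set bits of 377 can independently be on or off in c.
count = 2^6 = 64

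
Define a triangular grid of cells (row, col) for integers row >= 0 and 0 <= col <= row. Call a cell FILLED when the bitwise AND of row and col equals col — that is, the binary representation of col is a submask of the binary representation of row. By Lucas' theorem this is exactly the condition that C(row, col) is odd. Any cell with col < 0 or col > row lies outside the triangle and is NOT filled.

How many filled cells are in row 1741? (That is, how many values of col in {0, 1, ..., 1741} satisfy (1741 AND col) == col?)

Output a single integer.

1741 in binary = 11011001101
popcount(1741) = number of 1-bits in 11011001101 = 7
A col c satisfies (1741 AND c) == c iff every set bit of c is also set in 1741; each of the 7 set bits of 1741 can independently be on or off in c.
count = 2^7 = 128

Answer: 128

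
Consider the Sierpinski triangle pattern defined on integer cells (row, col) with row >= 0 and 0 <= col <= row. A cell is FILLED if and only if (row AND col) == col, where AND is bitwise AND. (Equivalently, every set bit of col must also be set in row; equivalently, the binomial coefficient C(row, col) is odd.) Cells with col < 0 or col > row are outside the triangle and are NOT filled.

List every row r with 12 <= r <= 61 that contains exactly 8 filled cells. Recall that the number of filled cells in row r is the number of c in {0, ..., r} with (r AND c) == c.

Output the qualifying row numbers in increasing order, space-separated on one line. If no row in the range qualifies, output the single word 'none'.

Answer: 13 14 19 21 22 25 26 28 35 37 38 41 42 44 49 50 52 56

Derivation:
Row r has 2^popcount(r) filled cells, so we need popcount(r) = log2(8) = 3.
Scan r = 12..61 and keep those with exactly 3 one-bits:
r=12=1100 popcount=2 -> skip
r=13=1101 popcount=3 -> KEEP
r=14=1110 popcount=3 -> KEEP
r=15=1111 popcount=4 -> skip
r=16=10000 popcount=1 -> skip
r=17=10001 popcount=2 -> skip
r=18=10010 popcount=2 -> skip
r=19=10011 popcount=3 -> KEEP
r=20=10100 popcount=2 -> skip
r=21=10101 popcount=3 -> KEEP
r=22=10110 popcount=3 -> KEEP
r=23=10111 popcount=4 -> skip
r=24=11000 popcount=2 -> skip
r=25=11001 popcount=3 -> KEEP
r=26=11010 popcount=3 -> KEEP
r=27=11011 popcount=4 -> skip
r=28=11100 popcount=3 -> KEEP
r=29=11101 popcount=4 -> skip
r=30=11110 popcount=4 -> skip
r=31=11111 popcount=5 -> skip
r=32=100000 popcount=1 -> skip
r=33=100001 popcount=2 -> skip
r=34=100010 popcount=2 -> skip
r=35=100011 popcount=3 -> KEEP
r=36=100100 popcount=2 -> skip
r=37=100101 popcount=3 -> KEEP
r=38=100110 popcount=3 -> KEEP
r=39=100111 popcount=4 -> skip
r=40=101000 popcount=2 -> skip
r=41=101001 popcount=3 -> KEEP
r=42=101010 popcount=3 -> KEEP
r=43=101011 popcount=4 -> skip
r=44=101100 popcount=3 -> KEEP
r=45=101101 popcount=4 -> skip
r=46=101110 popcount=4 -> skip
r=47=101111 popcount=5 -> skip
r=48=110000 popcount=2 -> skip
r=49=110001 popcount=3 -> KEEP
r=50=110010 popcount=3 -> KEEP
r=51=110011 popcount=4 -> skip
r=52=110100 popcount=3 -> KEEP
r=53=110101 popcount=4 -> skip
r=54=110110 popcount=4 -> skip
r=55=110111 popcount=5 -> skip
r=56=111000 popcount=3 -> KEEP
r=57=111001 popcount=4 -> skip
r=58=111010 popcount=4 -> skip
r=59=111011 popcount=5 -> skip
r=60=111100 popcount=4 -> skip
r=61=111101 popcount=5 -> skip
Kept rows: 13 14 19 21 22 25 26 28 35 37 38 41 42 44 49 50 52 56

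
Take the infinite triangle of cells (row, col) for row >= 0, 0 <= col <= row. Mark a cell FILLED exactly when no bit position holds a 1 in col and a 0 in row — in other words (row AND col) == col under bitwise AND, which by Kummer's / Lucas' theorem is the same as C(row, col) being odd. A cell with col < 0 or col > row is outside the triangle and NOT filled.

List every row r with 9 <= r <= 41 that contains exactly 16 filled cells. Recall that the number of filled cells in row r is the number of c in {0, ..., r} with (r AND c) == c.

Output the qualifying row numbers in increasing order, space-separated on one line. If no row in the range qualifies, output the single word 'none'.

Answer: 15 23 27 29 30 39

Derivation:
Row r has 2^popcount(r) filled cells, so we need popcount(r) = log2(16) = 4.
Scan r = 9..41 and keep those with exactly 4 one-bits:
r=9=1001 popcount=2 -> skip
r=10=1010 popcount=2 -> skip
r=11=1011 popcount=3 -> skip
r=12=1100 popcount=2 -> skip
r=13=1101 popcount=3 -> skip
r=14=1110 popcount=3 -> skip
r=15=1111 popcount=4 -> KEEP
r=16=10000 popcount=1 -> skip
r=17=10001 popcount=2 -> skip
r=18=10010 popcount=2 -> skip
r=19=10011 popcount=3 -> skip
r=20=10100 popcount=2 -> skip
r=21=10101 popcount=3 -> skip
r=22=10110 popcount=3 -> skip
r=23=10111 popcount=4 -> KEEP
r=24=11000 popcount=2 -> skip
r=25=11001 popcount=3 -> skip
r=26=11010 popcount=3 -> skip
r=27=11011 popcount=4 -> KEEP
r=28=11100 popcount=3 -> skip
r=29=11101 popcount=4 -> KEEP
r=30=11110 popcount=4 -> KEEP
r=31=11111 popcount=5 -> skip
r=32=100000 popcount=1 -> skip
r=33=100001 popcount=2 -> skip
r=34=100010 popcount=2 -> skip
r=35=100011 popcount=3 -> skip
r=36=100100 popcount=2 -> skip
r=37=100101 popcount=3 -> skip
r=38=100110 popcount=3 -> skip
r=39=100111 popcount=4 -> KEEP
r=40=101000 popcount=2 -> skip
r=41=101001 popcount=3 -> skip
Kept rows: 15 23 27 29 30 39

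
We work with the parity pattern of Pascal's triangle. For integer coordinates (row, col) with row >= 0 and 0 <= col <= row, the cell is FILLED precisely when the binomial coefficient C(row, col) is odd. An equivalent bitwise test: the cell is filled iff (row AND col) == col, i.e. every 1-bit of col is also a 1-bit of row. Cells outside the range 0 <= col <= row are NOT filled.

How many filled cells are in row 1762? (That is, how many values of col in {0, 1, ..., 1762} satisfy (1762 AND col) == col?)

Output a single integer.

Answer: 64

Derivation:
1762 in binary = 11011100010
popcount(1762) = number of 1-bits in 11011100010 = 6
A col c satisfies (1762 AND c) == c iff every set bit of c is also set in 1762; each of the 6 set bits of 1762 can independently be on or off in c.
count = 2^6 = 64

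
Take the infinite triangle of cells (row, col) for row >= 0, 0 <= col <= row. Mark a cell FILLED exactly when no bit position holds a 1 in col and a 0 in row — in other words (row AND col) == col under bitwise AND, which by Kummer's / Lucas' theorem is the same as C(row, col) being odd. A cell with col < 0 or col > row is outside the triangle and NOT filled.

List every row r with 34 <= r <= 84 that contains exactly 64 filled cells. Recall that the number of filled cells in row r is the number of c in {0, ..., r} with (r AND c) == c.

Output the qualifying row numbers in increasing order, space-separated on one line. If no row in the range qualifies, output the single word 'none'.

Row r has 2^popcount(r) filled cells, so we need popcount(r) = log2(64) = 6.
Scan r = 34..84 and keep those with exactly 6 one-bits:
r=34=100010 popcount=2 -> skip
r=35=100011 popcount=3 -> skip
r=36=100100 popcount=2 -> skip
r=37=100101 popcount=3 -> skip
r=38=100110 popcount=3 -> skip
r=39=100111 popcount=4 -> skip
r=40=101000 popcount=2 -> skip
r=41=101001 popcount=3 -> skip
r=42=101010 popcount=3 -> skip
r=43=101011 popcount=4 -> skip
r=44=101100 popcount=3 -> skip
r=45=101101 popcount=4 -> skip
r=46=101110 popcount=4 -> skip
r=47=101111 popcount=5 -> skip
r=48=110000 popcount=2 -> skip
r=49=110001 popcount=3 -> skip
r=50=110010 popcount=3 -> skip
r=51=110011 popcount=4 -> skip
r=52=110100 popcount=3 -> skip
r=53=110101 popcount=4 -> skip
r=54=110110 popcount=4 -> skip
r=55=110111 popcount=5 -> skip
r=56=111000 popcount=3 -> skip
r=57=111001 popcount=4 -> skip
r=58=111010 popcount=4 -> skip
r=59=111011 popcount=5 -> skip
r=60=111100 popcount=4 -> skip
r=61=111101 popcount=5 -> skip
r=62=111110 popcount=5 -> skip
r=63=111111 popcount=6 -> KEEP
r=64=1000000 popcount=1 -> skip
r=65=1000001 popcount=2 -> skip
r=66=1000010 popcount=2 -> skip
r=67=1000011 popcount=3 -> skip
r=68=1000100 popcount=2 -> skip
r=69=1000101 popcount=3 -> skip
r=70=1000110 popcount=3 -> skip
r=71=1000111 popcount=4 -> skip
r=72=1001000 popcount=2 -> skip
r=73=1001001 popcount=3 -> skip
r=74=1001010 popcount=3 -> skip
r=75=1001011 popcount=4 -> skip
r=76=1001100 popcount=3 -> skip
r=77=1001101 popcount=4 -> skip
r=78=1001110 popcount=4 -> skip
r=79=1001111 popcount=5 -> skip
r=80=1010000 popcount=2 -> skip
r=81=1010001 popcount=3 -> skip
r=82=1010010 popcount=3 -> skip
r=83=1010011 popcount=4 -> skip
r=84=1010100 popcount=3 -> skip
Kept rows: 63

Answer: 63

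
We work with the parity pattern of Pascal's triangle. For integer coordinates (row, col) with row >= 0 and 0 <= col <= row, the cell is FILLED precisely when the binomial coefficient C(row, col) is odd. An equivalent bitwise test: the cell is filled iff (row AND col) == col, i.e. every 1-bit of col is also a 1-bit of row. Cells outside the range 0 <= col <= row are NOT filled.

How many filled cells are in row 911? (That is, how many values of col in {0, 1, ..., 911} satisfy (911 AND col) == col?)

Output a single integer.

Answer: 128

Derivation:
911 in binary = 1110001111
popcount(911) = number of 1-bits in 1110001111 = 7
A col c satisfies (911 AND c) == c iff every set bit of c is also set in 911; each of the 7 set bits of 911 can independently be on or off in c.
count = 2^7 = 128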